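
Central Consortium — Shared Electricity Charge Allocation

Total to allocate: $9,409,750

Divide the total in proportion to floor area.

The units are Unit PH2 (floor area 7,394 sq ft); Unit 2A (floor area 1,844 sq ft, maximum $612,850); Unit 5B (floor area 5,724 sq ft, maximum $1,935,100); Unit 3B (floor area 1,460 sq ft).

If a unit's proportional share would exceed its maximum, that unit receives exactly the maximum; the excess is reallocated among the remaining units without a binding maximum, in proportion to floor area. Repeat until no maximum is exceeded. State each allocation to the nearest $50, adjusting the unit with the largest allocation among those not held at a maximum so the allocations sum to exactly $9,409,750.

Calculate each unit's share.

Unit PH2: $5,730,300 · Unit 2A: $612,850 · Unit 5B: $1,935,100 · Unit 3B: $1,131,500

Sum of floor area: 16,422.
Pro-rata shares before constraints: Unit PH2 4,236,736.79; Unit 2A 1,056,605.71; Unit 5B 3,279,832.48; Unit 3B 836,575.02.
Cap binds for Unit 2A ($612,850), Unit 5B ($1,935,100); balance $6,861,800 reallocated over remaining floor area 8,854.
Redistributed shares: Unit PH2 5,730,308.24 → $5,730,300; Unit 3B 1,131,491.76 → $1,131,500.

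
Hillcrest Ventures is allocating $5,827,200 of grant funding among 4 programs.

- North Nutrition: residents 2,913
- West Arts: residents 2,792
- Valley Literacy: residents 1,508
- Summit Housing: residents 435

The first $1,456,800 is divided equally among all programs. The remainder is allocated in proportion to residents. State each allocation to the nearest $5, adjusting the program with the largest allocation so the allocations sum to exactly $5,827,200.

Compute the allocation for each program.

First tranche $1,456,800 split equally: $364,200 each.
Remainder $4,370,400 by residents (total 7,648): North Nutrition 1,664,614.96 → $1,664,615; West Arts 1,595,470.29 → $1,595,470; Valley Literacy 861,736.82 → $861,735; Summit Housing 248,577.93 → $248,580.
Totals: North Nutrition $364,200 + $1,664,615 = $2,028,815; West Arts $364,200 + $1,595,470 = $1,959,670; Valley Literacy $364,200 + $861,735 = $1,225,935; Summit Housing $364,200 + $248,580 = $612,780.

North Nutrition: $2,028,815 · West Arts: $1,959,670 · Valley Literacy: $1,225,935 · Summit Housing: $612,780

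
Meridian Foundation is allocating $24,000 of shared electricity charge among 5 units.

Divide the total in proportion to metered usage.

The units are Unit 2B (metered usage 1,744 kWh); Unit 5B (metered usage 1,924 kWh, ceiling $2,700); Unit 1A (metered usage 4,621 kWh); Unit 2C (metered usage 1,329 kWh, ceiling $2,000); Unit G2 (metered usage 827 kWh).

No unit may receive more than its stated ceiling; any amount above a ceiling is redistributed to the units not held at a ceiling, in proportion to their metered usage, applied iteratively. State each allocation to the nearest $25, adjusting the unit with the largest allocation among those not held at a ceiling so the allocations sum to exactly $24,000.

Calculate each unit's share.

Sum of metered usage: 10,445.
Pro-rata shares before constraints: Unit 2B 4,007.28; Unit 5B 4,420.87; Unit 1A 10,617.90; Unit 2C 3,053.71; Unit G2 1,900.24.
Capped: Unit 5B ($2,700), Unit 2C ($2,000); residual $19,300 reallocated over remaining metered usage 7,192.
Redistributed shares: Unit 2B 4,680.09 → $4,675; Unit 1A 12,400.63 → $12,400; Unit G2 2,219.29 → $2,225.

Unit 2B: $4,675 · Unit 5B: $2,700 · Unit 1A: $12,400 · Unit 2C: $2,000 · Unit G2: $2,225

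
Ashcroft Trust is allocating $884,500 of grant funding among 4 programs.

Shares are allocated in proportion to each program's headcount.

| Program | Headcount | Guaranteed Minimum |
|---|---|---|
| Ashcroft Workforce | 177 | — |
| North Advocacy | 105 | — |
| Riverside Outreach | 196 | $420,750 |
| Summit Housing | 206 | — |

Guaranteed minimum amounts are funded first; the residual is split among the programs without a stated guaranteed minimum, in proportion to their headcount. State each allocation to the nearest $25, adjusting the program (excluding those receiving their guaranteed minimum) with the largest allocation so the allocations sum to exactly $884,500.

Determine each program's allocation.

Ashcroft Workforce: $168,200 · North Advocacy: $99,775 · Riverside Outreach: $420,750 · Summit Housing: $195,775

Guaranteed amounts: Riverside Outreach $420,750. Remaining pool $463,750.
Remaining pool split over remaining headcount 488: Ashcroft Workforce 168,204.41 → $168,200; North Advocacy 99,782.27 → $99,775; Summit Housing 195,763.32 → $195,775.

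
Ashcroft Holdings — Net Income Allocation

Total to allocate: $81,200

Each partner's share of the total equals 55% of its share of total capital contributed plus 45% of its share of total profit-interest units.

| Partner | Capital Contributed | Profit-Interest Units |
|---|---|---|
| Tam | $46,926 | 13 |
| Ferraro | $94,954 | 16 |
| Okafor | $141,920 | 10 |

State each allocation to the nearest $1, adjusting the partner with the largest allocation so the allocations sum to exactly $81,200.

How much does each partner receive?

Tam: $19,564 · Ferraro: $29,933 · Okafor: $31,703

Totals — capital contributed 283,800, profit-interest units 39.
Composite weights (55% capital contributed + 45% profit-interest units): Tam 0.2409; Ferraro 0.3686; Okafor 0.3904.
Raw shares: Tam 19,564.48; Ferraro 29,933.14; Okafor 31,702.38.
After rounding ($1): Tam $19,564; Ferraro $29,933; Okafor $31,702. Sum = $81,199.
Difference $81,200 − $81,199 = +$1 applied to largest allocation (Okafor): Okafor becomes $31,703.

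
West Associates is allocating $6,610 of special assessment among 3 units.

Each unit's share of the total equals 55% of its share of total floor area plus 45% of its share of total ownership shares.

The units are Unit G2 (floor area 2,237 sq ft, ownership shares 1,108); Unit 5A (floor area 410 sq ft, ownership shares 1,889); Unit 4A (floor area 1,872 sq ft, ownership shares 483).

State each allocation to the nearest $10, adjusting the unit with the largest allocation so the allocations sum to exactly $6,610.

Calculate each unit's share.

Unit G2: $2,750 · Unit 5A: $1,940 · Unit 4A: $1,920

Totals — floor area 4,519, ownership shares 3,480.
Blended shares (55% floor area + 45% ownership shares): Unit G2 0.4155; Unit 5A 0.2942; Unit 4A 0.2903.
Unrounded shares: Unit G2 2,746.70; Unit 5A 1,944.45; Unit 4A 1,918.85.
After rounding ($10): Unit G2 $2,750; Unit 5A $1,940; Unit 4A $1,920. Sum = $6,610.
No rounding difference to absorb.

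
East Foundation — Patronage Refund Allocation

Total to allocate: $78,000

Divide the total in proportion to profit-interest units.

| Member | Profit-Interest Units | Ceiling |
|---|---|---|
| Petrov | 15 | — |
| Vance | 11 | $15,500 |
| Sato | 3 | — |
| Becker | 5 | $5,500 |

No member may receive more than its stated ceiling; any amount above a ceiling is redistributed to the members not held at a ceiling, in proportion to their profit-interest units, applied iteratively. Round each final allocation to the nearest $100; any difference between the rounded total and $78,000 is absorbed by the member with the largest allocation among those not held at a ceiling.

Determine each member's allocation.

Sum of profit-interest units: 34.
Proportional shares (ignoring caps): Petrov 34,411.76; Vance 25,235.29; Sato 6,882.35; Becker 11,470.59.
Capped: Vance ($15,500), Becker ($5,500); remaining pool $57,000 reallocated over remaining profit-interest units 18.
Remaining shares: Petrov 47,500.00 → $47,500; Sato 9,500.00 → $9,500.

Petrov: $47,500 · Vance: $15,500 · Sato: $9,500 · Becker: $5,500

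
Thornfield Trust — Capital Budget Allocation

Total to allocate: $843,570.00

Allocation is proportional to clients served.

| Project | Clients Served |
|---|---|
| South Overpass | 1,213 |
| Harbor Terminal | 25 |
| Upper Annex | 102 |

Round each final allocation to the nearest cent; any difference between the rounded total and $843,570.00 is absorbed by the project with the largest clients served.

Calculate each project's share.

Sum of clients served: 1,213 + 25 + 102 = 1,340.
Pro-rata amounts: South Overpass 763,619.7090; Harbor Terminal 15,738.2463; Upper Annex 64,212.0448.
At nearest cent: South Overpass $763,619.71; Harbor Terminal $15,738.25; Upper Annex $64,212.04. Sum = $843,570.00.
Rounded total matches; no reconciliation needed.

South Overpass: $763,619.71; Harbor Terminal: $15,738.25; Upper Annex: $64,212.04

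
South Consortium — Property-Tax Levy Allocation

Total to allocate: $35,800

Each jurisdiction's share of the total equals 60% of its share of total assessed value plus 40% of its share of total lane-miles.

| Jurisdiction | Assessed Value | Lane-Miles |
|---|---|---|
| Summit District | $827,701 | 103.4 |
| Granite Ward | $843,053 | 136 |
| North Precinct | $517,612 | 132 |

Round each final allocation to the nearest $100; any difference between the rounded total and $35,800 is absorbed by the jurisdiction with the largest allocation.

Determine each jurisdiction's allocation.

Summit District: $12,100 | Granite Ward: $13,500 | North Precinct: $10,200

Totals — assessed value 2,188,366, lane-miles 371.4.
Composite weights (60% assessed value + 40% lane-miles): Summit District 0.3383; Granite Ward 0.3776; North Precinct 0.2841.
Unrounded shares: Summit District 12,111.11; Granite Ward 13,518.75; North Precinct 10,170.14.
At nearest $100: Summit District $12,100; Granite Ward $13,500; North Precinct $10,200. Sum = $35,800.
Rounded total matches; no reconciliation needed.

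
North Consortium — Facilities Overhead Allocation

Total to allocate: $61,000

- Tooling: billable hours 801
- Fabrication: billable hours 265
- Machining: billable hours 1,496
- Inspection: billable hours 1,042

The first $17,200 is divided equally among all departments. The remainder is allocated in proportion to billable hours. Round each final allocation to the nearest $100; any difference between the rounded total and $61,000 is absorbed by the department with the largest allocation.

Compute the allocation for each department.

Tooling: $14,000 · Fabrication: $7,500 · Machining: $22,500 · Inspection: $17,000

First tranche $17,200 split equally: $4,300 each.
Remainder $43,800 by billable hours (total 3,604): Tooling 9,734.68 → $9,700; Fabrication 3,220.59 → $3,200; Machining 18,181.13 → $18,200; Inspection 12,663.60 → $12,700.
Totals: Tooling $4,300 + $9,700 = $14,000; Fabrication $4,300 + $3,200 = $7,500; Machining $4,300 + $18,200 = $22,500; Inspection $4,300 + $12,700 = $17,000.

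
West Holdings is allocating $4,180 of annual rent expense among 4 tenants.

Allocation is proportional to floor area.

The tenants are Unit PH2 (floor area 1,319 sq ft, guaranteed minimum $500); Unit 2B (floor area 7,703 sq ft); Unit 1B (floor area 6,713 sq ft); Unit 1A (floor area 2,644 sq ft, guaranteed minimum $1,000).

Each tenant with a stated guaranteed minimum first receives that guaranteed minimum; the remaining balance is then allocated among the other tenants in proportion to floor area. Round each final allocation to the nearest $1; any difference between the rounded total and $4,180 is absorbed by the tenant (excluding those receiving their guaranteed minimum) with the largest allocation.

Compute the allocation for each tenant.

Unit PH2: $500; Unit 2B: $1,432; Unit 1B: $1,248; Unit 1A: $1,000

Fund the minimums — Unit PH2 $500; Unit 1A $1,000. Residual $2,680.
Residual split over remaining floor area 14,416: Unit 2B 1,432.02 → $1,432; Unit 1B 1,247.98 → $1,248.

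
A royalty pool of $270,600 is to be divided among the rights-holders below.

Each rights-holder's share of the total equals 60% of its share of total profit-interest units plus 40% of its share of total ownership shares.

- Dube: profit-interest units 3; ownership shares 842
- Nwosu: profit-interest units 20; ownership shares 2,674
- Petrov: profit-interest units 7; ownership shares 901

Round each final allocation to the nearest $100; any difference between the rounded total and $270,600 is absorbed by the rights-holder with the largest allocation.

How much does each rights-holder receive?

Profit-interest units total 30; ownership shares total 4,417.
Composite weights (60% profit-interest units + 40% ownership shares): Dube 0.1363; Nwosu 0.6422; Petrov 0.2216.
Raw shares: Dube 36,869.48; Nwosu 173,767.23; Petrov 59,963.29.
At nearest $100: Dube $36,900; Nwosu $173,800; Petrov $60,000. Sum = $270,700.
Difference $270,600 − $270,700 = −$100 applied to largest allocation (Nwosu): Nwosu becomes $173,700.

Dube: $36,900; Nwosu: $173,700; Petrov: $60,000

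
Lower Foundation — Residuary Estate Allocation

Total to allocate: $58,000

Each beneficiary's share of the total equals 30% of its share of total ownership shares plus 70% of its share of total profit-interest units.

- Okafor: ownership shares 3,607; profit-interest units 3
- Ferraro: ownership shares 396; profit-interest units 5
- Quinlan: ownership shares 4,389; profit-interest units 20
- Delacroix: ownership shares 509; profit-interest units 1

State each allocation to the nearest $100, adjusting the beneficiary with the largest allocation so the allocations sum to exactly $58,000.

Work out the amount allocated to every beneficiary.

Okafor: $11,300 · Ferraro: $7,800 · Quinlan: $36,500 · Delacroix: $2,400

Ownership shares total 8,901; profit-interest units total 29.
Blended shares (30% ownership shares + 70% profit-interest units): Okafor 0.1940; Ferraro 0.1340; Quinlan 0.6307; Delacroix 0.0413.
Raw shares: Okafor 11,251.10; Ferraro 7,774.12; Quinlan 36,579.78; Delacroix 2,395.01.
After rounding ($100): Okafor $11,300; Ferraro $7,800; Quinlan $36,600; Delacroix $2,400. Sum = $58,100.
Difference $58,000 − $58,100 = −$100 applied to largest allocation (Quinlan): Quinlan becomes $36,500.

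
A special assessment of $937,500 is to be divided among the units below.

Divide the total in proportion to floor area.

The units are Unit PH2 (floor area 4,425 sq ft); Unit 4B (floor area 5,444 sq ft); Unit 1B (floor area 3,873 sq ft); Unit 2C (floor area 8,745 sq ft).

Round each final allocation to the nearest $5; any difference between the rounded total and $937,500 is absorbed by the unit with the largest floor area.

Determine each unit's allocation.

Floor area total: 4,425 + 5,444 + 3,873 + 8,745 = 22,487.
Unrounded shares: Unit PH2 184,481.59; Unit 4B 226,964.47; Unit 1B 161,468.29; Unit 2C 364,585.65.
Rounded to nearest $5: Unit PH2 $184,480; Unit 4B $226,965; Unit 1B $161,470; Unit 2C $364,585. Sum = $937,500.
No rounding difference to absorb.

Unit PH2: $184,480; Unit 4B: $226,965; Unit 1B: $161,470; Unit 2C: $364,585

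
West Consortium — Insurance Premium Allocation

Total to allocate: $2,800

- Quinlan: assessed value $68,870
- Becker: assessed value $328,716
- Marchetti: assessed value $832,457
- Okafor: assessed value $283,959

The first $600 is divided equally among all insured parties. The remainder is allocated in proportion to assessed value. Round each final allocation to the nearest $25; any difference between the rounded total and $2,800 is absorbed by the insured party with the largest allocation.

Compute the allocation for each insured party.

Quinlan: $250 · Becker: $625 · Marchetti: $1,350 · Okafor: $575

Equal tier: $600 ÷ 4 = $150 apiece.
Remainder $2,200 by assessed value (total 1,514,002): Quinlan 100.08 → $100; Becker 477.66 → $475; Marchetti 1,209.65 → $1,200; Okafor 412.62 → $425.
Totals: Quinlan $150 + $100 = $250; Becker $150 + $475 = $625; Marchetti $150 + $1,200 = $1,350; Okafor $150 + $425 = $575.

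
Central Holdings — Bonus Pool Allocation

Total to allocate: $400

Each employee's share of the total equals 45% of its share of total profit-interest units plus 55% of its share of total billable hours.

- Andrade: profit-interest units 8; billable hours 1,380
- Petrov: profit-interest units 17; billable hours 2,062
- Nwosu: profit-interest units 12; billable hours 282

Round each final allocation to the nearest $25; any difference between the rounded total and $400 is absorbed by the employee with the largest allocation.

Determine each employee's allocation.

Totals — profit-interest units 37, billable hours 3,724.
Blended shares (45% profit-interest units + 55% billable hours): Andrade 0.3011; Petrov 0.5113; Nwosu 0.1876.
Pro-rata amounts: Andrade 120.44; Petrov 204.52; Nwosu 75.04.
After rounding ($25): Andrade $125; Petrov $200; Nwosu $75. Sum = $400.
Rounded total matches; no reconciliation needed.

Andrade: $125 | Petrov: $200 | Nwosu: $75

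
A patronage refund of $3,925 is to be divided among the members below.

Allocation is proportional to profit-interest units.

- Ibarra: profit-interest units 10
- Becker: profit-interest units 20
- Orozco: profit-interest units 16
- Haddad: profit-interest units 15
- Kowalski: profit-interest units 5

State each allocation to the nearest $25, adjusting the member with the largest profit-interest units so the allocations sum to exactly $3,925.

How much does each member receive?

Ibarra: $600 | Becker: $1,175 | Orozco: $950 | Haddad: $900 | Kowalski: $300

Profit-interest units total: 66.
Proportional shares: Ibarra 10/66 × $3,925 = 594.70; Becker 20/66 × $3,925 = 1,189.39; Orozco 16/66 × $3,925 = 951.52; Haddad 15/66 × $3,925 = 892.05; Kowalski 5/66 × $3,925 = 297.35.
After rounding ($25): Ibarra $600; Becker $1,200; Orozco $950; Haddad $900; Kowalski $300. Sum = $3,950.
Difference $3,925 − $3,950 = −$25 applied to largest profit-interest units (Becker): Becker becomes $1,175.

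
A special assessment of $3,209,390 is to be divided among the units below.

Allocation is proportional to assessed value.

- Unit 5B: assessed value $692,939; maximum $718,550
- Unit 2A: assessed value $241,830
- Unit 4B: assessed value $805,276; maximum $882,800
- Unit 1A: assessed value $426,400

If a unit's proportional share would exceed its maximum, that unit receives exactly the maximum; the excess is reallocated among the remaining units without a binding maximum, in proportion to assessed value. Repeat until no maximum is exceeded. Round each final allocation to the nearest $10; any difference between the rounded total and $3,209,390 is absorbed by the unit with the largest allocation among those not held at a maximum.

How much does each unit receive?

Unit 5B: $718,550 · Unit 2A: $581,940 · Unit 4B: $882,800 · Unit 1A: $1,026,100

Assessed value total: 2,166,445.
Unconstrained shares: Unit 5B 1,026,525.71; Unit 2A 358,249.01; Unit 4B 1,192,942.70; Unit 1A 631,672.58.
Capped: Unit 5B ($718,550), Unit 4B ($882,800); residual $1,608,040 reallocated over remaining assessed value 668,230.
Redistributed shares: Unit 2A 581,943.81 → $581,940; Unit 1A 1,026,096.19 → $1,026,100.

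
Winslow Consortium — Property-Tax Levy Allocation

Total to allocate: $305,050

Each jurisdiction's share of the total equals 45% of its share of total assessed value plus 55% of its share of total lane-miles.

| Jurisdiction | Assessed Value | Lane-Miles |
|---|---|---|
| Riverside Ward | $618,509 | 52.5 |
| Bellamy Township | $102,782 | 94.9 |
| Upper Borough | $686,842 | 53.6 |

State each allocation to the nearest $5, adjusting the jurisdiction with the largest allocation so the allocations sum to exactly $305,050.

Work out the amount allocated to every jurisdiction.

Riverside Ward: $104,120 | Bellamy Township: $89,235 | Upper Borough: $111,695

Assessed value total 1,408,133; lane-miles total 201.
Composite weights (45% assessed value + 55% lane-miles): Riverside Ward 0.3413; Bellamy Township 0.2925; Upper Borough 0.3662.
Pro-rata amounts: Riverside Ward 104,118.12; Bellamy Township 89,234.10; Upper Borough 111,697.78.
At nearest $5: Riverside Ward $104,120; Bellamy Township $89,235; Upper Borough $111,700. Sum = $305,055.
Difference $305,050 − $305,055 = −$5 applied to largest allocation (Upper Borough): Upper Borough becomes $111,695.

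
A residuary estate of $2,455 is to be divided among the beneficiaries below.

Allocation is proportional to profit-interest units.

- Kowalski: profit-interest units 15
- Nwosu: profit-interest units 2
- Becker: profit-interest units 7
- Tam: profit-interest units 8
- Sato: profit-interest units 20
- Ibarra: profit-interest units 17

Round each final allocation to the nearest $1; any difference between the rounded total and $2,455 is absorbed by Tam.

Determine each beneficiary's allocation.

Combined profit-interest units = 69.
Pro-rata amounts: Kowalski 15/69 × $2,455 = 533.70; Nwosu 2/69 × $2,455 = 71.16; Becker 7/69 × $2,455 = 249.06; Tam 8/69 × $2,455 = 284.64; Sato 20/69 × $2,455 = 711.59; Ibarra 17/69 × $2,455 = 604.86.
After rounding ($1): Kowalski $534; Nwosu $71; Becker $249; Tam $285; Sato $712; Ibarra $605. Sum = $2,456.
Difference $2,455 − $2,456 = −$1 applied to Tam: Tam becomes $284.

Kowalski: $534 · Nwosu: $71 · Becker: $249 · Tam: $284 · Sato: $712 · Ibarra: $605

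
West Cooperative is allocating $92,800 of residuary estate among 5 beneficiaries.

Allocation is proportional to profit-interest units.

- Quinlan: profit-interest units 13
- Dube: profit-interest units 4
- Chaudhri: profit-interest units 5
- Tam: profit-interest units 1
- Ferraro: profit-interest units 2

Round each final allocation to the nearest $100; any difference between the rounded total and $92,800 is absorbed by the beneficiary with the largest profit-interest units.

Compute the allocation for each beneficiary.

Quinlan: $48,300 · Dube: $14,800 · Chaudhri: $18,600 · Tam: $3,700 · Ferraro: $7,400

Total profit-interest units = 13 + 4 + 5 + 1 + 2 = 25.
Proportional shares: Quinlan 48,256.00; Dube 14,848.00; Chaudhri 18,560.00; Tam 3,712.00; Ferraro 7,424.00.
After rounding ($100): Quinlan $48,300; Dube $14,800; Chaudhri $18,600; Tam $3,700; Ferraro $7,400. Sum = $92,800.
Sum already equals the total — no adjustment.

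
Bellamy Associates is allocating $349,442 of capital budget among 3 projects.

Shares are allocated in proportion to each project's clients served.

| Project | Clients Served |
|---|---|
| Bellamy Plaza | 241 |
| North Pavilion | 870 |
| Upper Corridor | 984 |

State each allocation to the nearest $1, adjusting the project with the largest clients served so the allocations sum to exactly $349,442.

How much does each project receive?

Bellamy Plaza: $40,198 | North Pavilion: $145,114 | Upper Corridor: $164,130

Clients served total: 2,095.
Unrounded shares: Bellamy Plaza 241/2,095 × $349,442 = 40,198.34; North Pavilion 870/2,095 × $349,442 = 145,114.34; Upper Corridor 984/2,095 × $349,442 = 164,129.32.
At nearest $1: Bellamy Plaza $40,198; North Pavilion $145,114; Upper Corridor $164,129. Sum = $349,441.
Difference $349,442 − $349,441 = +$1 applied to largest clients served (Upper Corridor): Upper Corridor becomes $164,130.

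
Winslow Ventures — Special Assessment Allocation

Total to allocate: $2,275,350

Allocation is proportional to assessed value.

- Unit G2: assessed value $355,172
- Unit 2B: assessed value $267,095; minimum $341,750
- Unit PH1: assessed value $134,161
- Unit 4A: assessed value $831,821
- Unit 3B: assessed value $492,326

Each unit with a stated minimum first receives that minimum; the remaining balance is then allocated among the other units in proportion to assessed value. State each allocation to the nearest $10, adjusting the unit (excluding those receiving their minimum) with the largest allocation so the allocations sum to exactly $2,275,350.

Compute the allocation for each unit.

Fund the minimums — Unit 2B $341,750. Balance $1,933,600.
Balance split over remaining assessed value 1,813,480: Unit G2 378,697.63 → $378,700; Unit PH1 143,047.46 → $143,050; Unit 4A 886,918.57 → $886,920; Unit 3B 524,936.34 → $524,940.
Rounding difference −$10 applied to Unit 4A → $886,910.

Unit G2: $378,700 · Unit 2B: $341,750 · Unit PH1: $143,050 · Unit 4A: $886,910 · Unit 3B: $524,940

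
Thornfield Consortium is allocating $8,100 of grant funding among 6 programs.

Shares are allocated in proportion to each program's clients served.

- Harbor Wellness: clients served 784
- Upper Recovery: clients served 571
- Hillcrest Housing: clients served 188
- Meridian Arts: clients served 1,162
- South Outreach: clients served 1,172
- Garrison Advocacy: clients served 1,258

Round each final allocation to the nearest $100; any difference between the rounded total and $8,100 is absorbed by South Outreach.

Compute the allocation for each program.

Harbor Wellness: $1,200; Upper Recovery: $900; Hillcrest Housing: $300; Meridian Arts: $1,800; South Outreach: $1,900; Garrison Advocacy: $2,000

Sum of clients served: 5,135.
Unrounded shares: Harbor Wellness 784/5,135 × $8,100 = 1,236.69; Upper Recovery 571/5,135 × $8,100 = 900.70; Hillcrest Housing 188/5,135 × $8,100 = 296.55; Meridian Arts 1,162/5,135 × $8,100 = 1,832.95; South Outreach 1,172/5,135 × $8,100 = 1,848.72; Garrison Advocacy 1,258/5,135 × $8,100 = 1,984.38.
Rounded to nearest $100: Harbor Wellness $1,200; Upper Recovery $900; Hillcrest Housing $300; Meridian Arts $1,800; South Outreach $1,800; Garrison Advocacy $2,000. Sum = $8,000.
Difference $8,100 − $8,000 = +$100 applied to South Outreach: South Outreach becomes $1,900.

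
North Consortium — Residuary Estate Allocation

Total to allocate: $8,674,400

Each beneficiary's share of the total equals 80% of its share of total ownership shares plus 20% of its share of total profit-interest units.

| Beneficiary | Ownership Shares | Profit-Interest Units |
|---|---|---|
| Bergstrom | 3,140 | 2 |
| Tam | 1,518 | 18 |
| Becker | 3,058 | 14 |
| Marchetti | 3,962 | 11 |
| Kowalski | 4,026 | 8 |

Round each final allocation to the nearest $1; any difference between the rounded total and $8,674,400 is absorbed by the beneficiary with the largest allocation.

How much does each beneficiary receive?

Ownership shares total 15,704; profit-interest units total 53.
Combined weights (80% ownership shares + 20% profit-interest units): Bergstrom 0.1675; Tam 0.1453; Becker 0.2086; Marchetti 0.2433; Kowalski 0.2353.
Pro-rata amounts: Bergstrom 1,453,017.65; Tam 1,260,001.23; Becker 1,809,585.28; Marchetti 2,110,857.66; Kowalski 2,040,938.19.
Rounded to nearest $1: Bergstrom $1,453,018; Tam $1,260,001; Becker $1,809,585; Marchetti $2,110,858; Kowalski $2,040,938. Sum = $8,674,400.
Sum already equals the total — no adjustment.

Bergstrom: $1,453,018 | Tam: $1,260,001 | Becker: $1,809,585 | Marchetti: $2,110,858 | Kowalski: $2,040,938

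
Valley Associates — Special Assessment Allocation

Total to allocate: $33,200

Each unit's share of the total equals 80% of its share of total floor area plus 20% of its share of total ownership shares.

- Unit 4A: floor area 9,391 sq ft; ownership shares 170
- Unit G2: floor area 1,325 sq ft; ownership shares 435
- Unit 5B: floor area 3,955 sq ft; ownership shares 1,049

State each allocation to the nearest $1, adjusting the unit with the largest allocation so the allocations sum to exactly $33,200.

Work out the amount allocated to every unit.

Unit 4A: $17,684 | Unit G2: $4,145 | Unit 5B: $11,371

Totals — floor area 14,671, ownership shares 1,654.
Blended shares (80% floor area + 20% ownership shares): Unit 4A 0.5326; Unit G2 0.1249; Unit 5B 0.3425.
Proportional shares: Unit 4A 17,683.69; Unit G2 4,145.06; Unit 5B 11,371.25.
Rounded to nearest $1: Unit 4A $17,684; Unit G2 $4,145; Unit 5B $11,371. Sum = $33,200.
Sum already equals the total — no adjustment.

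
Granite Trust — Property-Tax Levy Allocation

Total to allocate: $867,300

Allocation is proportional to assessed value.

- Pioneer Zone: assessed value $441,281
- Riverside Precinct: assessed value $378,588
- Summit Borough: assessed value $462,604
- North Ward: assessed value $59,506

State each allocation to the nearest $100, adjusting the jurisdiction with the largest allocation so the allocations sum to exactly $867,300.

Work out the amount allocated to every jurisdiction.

Pioneer Zone: $285,200 · Riverside Precinct: $244,700 · Summit Borough: $298,900 · North Ward: $38,500

Assessed value total: 1,341,979.
Unrounded shares: Pioneer Zone 441,281/1,341,979 × $867,300 = 285,193.00; Riverside Precinct 378,588/1,341,979 × $867,300 = 244,675.49; Summit Borough 462,604/1,341,979 × $867,300 = 298,973.72; North Ward 59,506/1,341,979 × $867,300 = 38,457.80.
At nearest $100: Pioneer Zone $285,200; Riverside Precinct $244,700; Summit Borough $299,000; North Ward $38,500. Sum = $867,400.
Difference $867,300 − $867,400 = −$100 applied to largest allocation (Summit Borough): Summit Borough becomes $298,900.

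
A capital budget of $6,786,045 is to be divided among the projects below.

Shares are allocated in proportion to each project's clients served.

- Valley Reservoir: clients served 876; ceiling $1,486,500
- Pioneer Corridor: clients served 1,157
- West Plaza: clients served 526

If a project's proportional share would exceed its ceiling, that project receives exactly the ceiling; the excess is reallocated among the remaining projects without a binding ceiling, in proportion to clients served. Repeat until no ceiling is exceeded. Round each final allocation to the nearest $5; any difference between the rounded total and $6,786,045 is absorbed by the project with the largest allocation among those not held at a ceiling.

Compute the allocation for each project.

Valley Reservoir: $1,486,500 | Pioneer Corridor: $3,643,240 | West Plaza: $1,656,305

Sum of clients served: 2,559.
Unconstrained shares: Valley Reservoir 2,323,007.20; Pioneer Corridor 3,068,172.75; West Plaza 1,394,865.05.
Held at cap: Valley Reservoir ($1,486,500); remaining pool $5,299,545 reallocated over remaining clients served 1,683.
Remaining shares: Pioneer Corridor 3,643,240.38 → $3,643,240; West Plaza 1,656,304.62 → $1,656,305.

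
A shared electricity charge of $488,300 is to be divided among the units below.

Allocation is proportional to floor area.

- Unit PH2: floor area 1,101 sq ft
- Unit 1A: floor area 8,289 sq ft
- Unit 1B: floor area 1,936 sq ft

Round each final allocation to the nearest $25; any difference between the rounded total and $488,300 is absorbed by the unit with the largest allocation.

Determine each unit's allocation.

Unit PH2: $47,475 · Unit 1A: $357,350 · Unit 1B: $83,475

Total floor area = 11,326.
Unrounded shares: Unit PH2 1,101/11,326 × $488,300 = 47,467.62; Unit 1A 8,289/11,326 × $488,300 = 357,365.24; Unit 1B 1,936/11,326 × $488,300 = 83,467.14.
Rounded to nearest $25: Unit PH2 $47,475; Unit 1A $357,375; Unit 1B $83,475. Sum = $488,325.
Difference $488,300 − $488,325 = −$25 applied to largest allocation (Unit 1A): Unit 1A becomes $357,350.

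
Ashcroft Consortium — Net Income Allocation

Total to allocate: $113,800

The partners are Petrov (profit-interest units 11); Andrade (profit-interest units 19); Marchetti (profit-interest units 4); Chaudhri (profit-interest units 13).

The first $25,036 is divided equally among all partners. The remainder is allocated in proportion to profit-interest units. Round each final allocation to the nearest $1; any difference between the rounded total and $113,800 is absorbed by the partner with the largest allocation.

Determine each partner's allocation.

Petrov: $27,034 | Andrade: $42,142 | Marchetti: $13,813 | Chaudhri: $30,811

First tranche $25,036 split equally: $6,259 each.
Remainder $88,764 by profit-interest units (total 47): Petrov 20,774.55 → $20,775; Andrade 35,883.32 → $35,883; Marchetti 7,554.38 → $7,554; Chaudhri 24,551.74 → $24,552.
Totals: Petrov $6,259 + $20,775 = $27,034; Andrade $6,259 + $35,883 = $42,142; Marchetti $6,259 + $7,554 = $13,813; Chaudhri $6,259 + $24,552 = $30,811.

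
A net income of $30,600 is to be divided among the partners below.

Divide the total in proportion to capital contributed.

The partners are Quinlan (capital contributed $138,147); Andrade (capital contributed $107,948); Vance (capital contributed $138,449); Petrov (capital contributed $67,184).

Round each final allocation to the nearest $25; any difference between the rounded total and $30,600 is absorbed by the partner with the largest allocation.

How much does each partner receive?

Total capital contributed = 451,728.
Pro-rata amounts: Quinlan 138,147/451,728 × $30,600 = 9,358.06; Andrade 107,948/451,728 × $30,600 = 7,312.38; Vance 138,449/451,728 × $30,600 = 9,378.52; Petrov 67,184/451,728 × $30,600 = 4,551.04.
At nearest $25: Quinlan $9,350; Andrade $7,300; Vance $9,375; Petrov $4,550. Sum = $30,575.
Difference $30,600 − $30,575 = +$25 applied to largest allocation (Vance): Vance becomes $9,400.

Quinlan: $9,350; Andrade: $7,300; Vance: $9,400; Petrov: $4,550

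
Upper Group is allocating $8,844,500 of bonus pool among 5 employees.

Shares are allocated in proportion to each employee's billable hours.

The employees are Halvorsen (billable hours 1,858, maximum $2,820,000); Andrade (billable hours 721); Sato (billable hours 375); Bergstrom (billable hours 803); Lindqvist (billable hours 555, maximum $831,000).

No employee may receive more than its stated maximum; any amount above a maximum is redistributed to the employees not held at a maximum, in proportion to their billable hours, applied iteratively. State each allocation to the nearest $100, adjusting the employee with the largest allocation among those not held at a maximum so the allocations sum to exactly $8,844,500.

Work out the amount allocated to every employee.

Halvorsen: $2,820,000; Andrade: $1,971,800; Sato: $1,025,600; Bergstrom: $2,196,100; Lindqvist: $831,000

Billable hours total: 4,312.
Unconstrained shares: Halvorsen 3,811,011.36; Andrade 1,478,869.32; Sato 769,176.14; Bergstrom 1,647,062.50; Lindqvist 1,138,380.68.
Capped: Halvorsen ($2,820,000), Lindqvist ($831,000); balance $5,193,500 reallocated over remaining billable hours 1,899.
Remaining shares: Andrade 1,971,834.39 → $1,971,800; Sato 1,025,572.67 → $1,025,600; Bergstrom 2,196,092.94 → $2,196,100.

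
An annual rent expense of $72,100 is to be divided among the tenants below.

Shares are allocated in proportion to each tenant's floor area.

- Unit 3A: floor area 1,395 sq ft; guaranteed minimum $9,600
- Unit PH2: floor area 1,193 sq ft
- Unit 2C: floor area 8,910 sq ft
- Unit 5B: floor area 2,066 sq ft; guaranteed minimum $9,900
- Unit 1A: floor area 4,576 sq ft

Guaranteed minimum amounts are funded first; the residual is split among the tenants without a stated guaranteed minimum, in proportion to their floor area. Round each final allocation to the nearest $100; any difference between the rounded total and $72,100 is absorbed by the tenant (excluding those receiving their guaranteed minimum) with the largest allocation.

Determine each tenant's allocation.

Guaranteed amounts: Unit 3A $9,600; Unit 5B $9,900. Remaining pool $52,600.
Remaining pool split over remaining floor area 14,679: Unit PH2 4,274.94 → $4,300; Unit 2C 31,927.65 → $31,900; Unit 1A 16,397.41 → $16,400.

Unit 3A: $9,600 | Unit PH2: $4,300 | Unit 2C: $31,900 | Unit 5B: $9,900 | Unit 1A: $16,400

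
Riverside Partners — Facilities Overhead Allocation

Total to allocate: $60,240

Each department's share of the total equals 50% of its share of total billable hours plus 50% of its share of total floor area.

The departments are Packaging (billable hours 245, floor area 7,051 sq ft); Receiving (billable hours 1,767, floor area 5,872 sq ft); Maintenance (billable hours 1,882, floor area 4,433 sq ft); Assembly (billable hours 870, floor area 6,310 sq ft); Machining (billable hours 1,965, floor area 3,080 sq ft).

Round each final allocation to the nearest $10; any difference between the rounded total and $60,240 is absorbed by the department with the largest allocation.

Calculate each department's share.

Billable hours total 6,729; floor area total 26,746.
Blended shares (50% billable hours + 50% floor area): Packaging 0.1500; Receiving 0.2411; Maintenance 0.2227; Assembly 0.1826; Machining 0.2036.
Raw shares: Packaging 9,037.14; Receiving 14,522.10; Maintenance 13,416.33; Assembly 11,000.25; Machining 12,264.17.
At nearest $10: Packaging $9,040; Receiving $14,520; Maintenance $13,420; Assembly $11,000; Machining $12,260. Sum = $60,240.
Sum already equals the total — no adjustment.

Packaging: $9,040 · Receiving: $14,520 · Maintenance: $13,420 · Assembly: $11,000 · Machining: $12,260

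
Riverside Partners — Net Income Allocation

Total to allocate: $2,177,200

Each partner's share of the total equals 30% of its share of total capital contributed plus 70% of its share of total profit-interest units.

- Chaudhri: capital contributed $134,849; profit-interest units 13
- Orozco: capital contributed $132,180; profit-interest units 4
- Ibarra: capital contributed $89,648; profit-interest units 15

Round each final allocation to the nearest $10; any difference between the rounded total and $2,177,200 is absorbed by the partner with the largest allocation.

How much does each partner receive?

Chaudhri: $866,080 | Orozco: $432,560 | Ibarra: $878,560

Totals — capital contributed 356,677, profit-interest units 32.
Blended shares (30% capital contributed + 70% profit-interest units): Chaudhri 0.3978; Orozco 0.1987; Ibarra 0.4035.
Raw shares: Chaudhri 866,081.68; Orozco 432,557.86; Ibarra 878,560.45.
At nearest $10: Chaudhri $866,080; Orozco $432,560; Ibarra $878,560. Sum = $2,177,200.
Sum already equals the total — no adjustment.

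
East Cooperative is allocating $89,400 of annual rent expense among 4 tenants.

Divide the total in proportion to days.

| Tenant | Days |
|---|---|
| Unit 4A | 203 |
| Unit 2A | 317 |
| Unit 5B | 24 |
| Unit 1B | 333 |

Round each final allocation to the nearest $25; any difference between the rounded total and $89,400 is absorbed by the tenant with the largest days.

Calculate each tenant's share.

Total days = 877.
Raw shares: Unit 4A 203/877 × $89,400 = 20,693.50; Unit 2A 317/877 × $89,400 = 32,314.48; Unit 5B 24/877 × $89,400 = 2,446.52; Unit 1B 333/877 × $89,400 = 33,945.50.
At nearest $25: Unit 4A $20,700; Unit 2A $32,325; Unit 5B $2,450; Unit 1B $33,950. Sum = $89,425.
Difference $89,400 − $89,425 = −$25 applied to largest days (Unit 1B): Unit 1B becomes $33,925.

Unit 4A: $20,700 · Unit 2A: $32,325 · Unit 5B: $2,450 · Unit 1B: $33,925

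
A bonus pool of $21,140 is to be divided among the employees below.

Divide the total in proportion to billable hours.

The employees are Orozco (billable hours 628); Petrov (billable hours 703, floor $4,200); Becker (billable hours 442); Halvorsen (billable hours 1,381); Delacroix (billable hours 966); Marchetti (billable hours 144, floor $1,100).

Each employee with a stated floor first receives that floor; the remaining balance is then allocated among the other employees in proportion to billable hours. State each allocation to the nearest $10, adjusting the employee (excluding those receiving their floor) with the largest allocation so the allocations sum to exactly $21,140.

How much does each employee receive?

Orozco: $2,910 | Petrov: $4,200 | Becker: $2,050 | Halvorsen: $6,400 | Delacroix: $4,480 | Marchetti: $1,100

Fund the minimums — Petrov $4,200; Marchetti $1,100. Balance $15,840.
Balance split over remaining billable hours 3,417: Orozco 2,911.19 → $2,910; Becker 2,048.96 → $2,050; Halvorsen 6,401.83 → $6,400; Delacroix 4,478.03 → $4,480.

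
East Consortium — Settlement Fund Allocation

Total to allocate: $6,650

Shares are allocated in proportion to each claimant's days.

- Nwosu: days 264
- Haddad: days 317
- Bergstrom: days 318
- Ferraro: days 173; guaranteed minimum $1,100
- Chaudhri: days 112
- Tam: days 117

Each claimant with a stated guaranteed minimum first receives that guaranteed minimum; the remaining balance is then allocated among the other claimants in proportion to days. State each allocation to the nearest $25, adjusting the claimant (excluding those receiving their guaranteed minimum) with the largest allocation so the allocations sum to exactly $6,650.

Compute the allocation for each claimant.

Nwosu: $1,300 | Haddad: $1,550 | Bergstrom: $1,575 | Ferraro: $1,100 | Chaudhri: $550 | Tam: $575

Guaranteed amounts: Ferraro $1,100. Balance $5,550.
Balance split over remaining days 1,128: Nwosu 1,298.94 → $1,300; Haddad 1,559.71 → $1,550; Bergstrom 1,564.63 → $1,575; Chaudhri 551.06 → $550; Tam 575.66 → $575.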